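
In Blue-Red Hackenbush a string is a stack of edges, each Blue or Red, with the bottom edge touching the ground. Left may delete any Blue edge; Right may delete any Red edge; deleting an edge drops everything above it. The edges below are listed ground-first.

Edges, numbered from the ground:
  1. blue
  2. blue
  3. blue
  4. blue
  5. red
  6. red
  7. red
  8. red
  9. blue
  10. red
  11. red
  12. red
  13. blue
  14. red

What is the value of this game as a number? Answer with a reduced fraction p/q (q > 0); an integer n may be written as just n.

1 of 14 · b · max L 0 · min R +∞ → 1
2 of 14 · bb · max L 1 · min R +∞ → 2
3 of 14 · bbb · max L 2 · min R +∞ → 3
4 of 14 · bbbb · max L 3 · min R +∞ → 4
5 of 14 · bbbbr · max L 3 · min R 4 → 7/2
6 of 14 · bbbbrr · max L 3 · min R 7/2 → 13/4
7 of 14 · bbbbrrr · max L 3 · min R 13/4 → 25/8
8 of 14 · bbbbrrrr · max L 3 · min R 25/8 → 49/16
9 of 14 · bbbbrrrrb · max L 49/16 · min R 25/8 → 99/32
10 of 14 · bbbbrrrrbr · max L 49/16 · min R 99/32 → 197/64
11 of 14 · bbbbrrrrbrr · max L 49/16 · min R 197/64 → 393/128
12 of 14 · bbbbrrrrbrrr · max L 49/16 · min R 393/128 → 785/256
13 of 14 · bbbbrrrrbrrrb · max L 785/256 · min R 393/128 → 1571/512
14 of 14 · bbbbrrrrbrrrbr · max L 785/256 · min R 1571/512 → 3141/1024

3141/1024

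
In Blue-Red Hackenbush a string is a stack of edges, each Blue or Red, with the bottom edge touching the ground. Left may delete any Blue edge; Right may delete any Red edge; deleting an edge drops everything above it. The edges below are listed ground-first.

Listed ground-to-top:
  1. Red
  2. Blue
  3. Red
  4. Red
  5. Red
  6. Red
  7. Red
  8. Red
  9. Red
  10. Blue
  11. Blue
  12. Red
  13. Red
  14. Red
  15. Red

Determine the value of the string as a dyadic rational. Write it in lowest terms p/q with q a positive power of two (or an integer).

-16287/16384

Recurse on prefixes of the 15-edge string Red Blue Red Red Red Red Red Red Red Blue Blue Red Red Red Red:
1 of 15 · R · max L −∞ · min R 0 ⇒ -1
2 of 15 · RB · max L -1 · min R 0 ⇒ -1/2
3 of 15 · RBR · max L -1 · min R -1/2 ⇒ -3/4
4 of 15 · RBRR · max L -1 · min R -3/4 ⇒ -7/8
5 of 15 · RBRRR · max L -1 · min R -7/8 ⇒ -15/16
6 of 15 · RBRRRR · max L -1 · min R -15/16 ⇒ -31/32
7 of 15 · RBRRRRR · max L -1 · min R -31/32 ⇒ -63/64
8 of 15 · RBRRRRRR · max L -1 · min R -63/64 ⇒ -127/128
9 of 15 · RBRRRRRRR · max L -1 · min R -127/128 ⇒ -255/256
10 of 15 · RBRRRRRRRB · max L -255/256 · min R -127/128 ⇒ -509/512
11 of 15 · RBRRRRRRRBB · max L -509/512 · min R -127/128 ⇒ -1017/1024
12 of 15 · RBRRRRRRRBBR · max L -509/512 · min R -1017/1024 ⇒ -2035/2048
13 of 15 · RBRRRRRRRBBRR · max L -509/512 · min R -2035/2048 ⇒ -4071/4096
14 of 15 · RBRRRRRRRBBRRR · max L -509/512 · min R -4071/4096 ⇒ -8143/8192
15 of 15 · RBRRRRRRRBBRRRR · max L -509/512 · min R -8143/8192 ⇒ -16287/16384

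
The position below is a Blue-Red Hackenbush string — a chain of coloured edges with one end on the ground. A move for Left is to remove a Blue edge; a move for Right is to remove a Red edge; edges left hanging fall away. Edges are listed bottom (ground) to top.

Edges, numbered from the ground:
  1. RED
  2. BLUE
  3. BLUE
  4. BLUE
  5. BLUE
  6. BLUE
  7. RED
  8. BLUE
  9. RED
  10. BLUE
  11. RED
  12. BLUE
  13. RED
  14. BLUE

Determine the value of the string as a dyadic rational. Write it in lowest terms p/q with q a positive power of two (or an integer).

-341/8192

R: Left { none }, Right { 0 } so simplest -1
RB: Left { -1 }, Right { 0 } so simplest -1/2
RBB: Left { -1; -1/2 }, Right { 0 } so simplest -1/4
RBBB: Left { -1; -1/2; -1/4 }, Right { 0 } so simplest -1/8
RBBBB: Left { -1; -1/2; -1/4; -1/8 }, Right { 0 } so simplest -1/16
RBBBBB: Left { -1; -1/2; -1/4; -1/8; -1/16 }, Right { 0 } so simplest -1/32
RBBBBBR: Left { -1; -1/2; -1/4; -1/8; -1/16 }, Right { -1/32; 0 } so simplest -3/64
RBBBBBRB: Left { -1; -1/2; -1/4; -1/8; -1/16; -3/64 }, Right { -1/32; 0 } so simplest -5/128
RBBBBBRBR: Left { -1; -1/2; -1/4; -1/8; -1/16; -3/64 }, Right { -5/128; -1/32; 0 } so simplest -11/256
RBBBBBRBRB: Left { -1; -1/2; -1/4; -1/8; -1/16; -3/64; -11/256 }, Right { -5/128; -1/32; 0 } so simplest -21/512
RBBBBBRBRBR: Left { -1; -1/2; -1/4; -1/8; -1/16; -3/64; -11/256 }, Right { -21/512; -5/128; -1/32; 0 } so simplest -43/1024
RBBBBBRBRBRB: Left { -1; -1/2; -1/4; -1/8; -1/16; -3/64; -11/256; -43/1024 }, Right { -21/512; -5/128; -1/32; 0 } so simplest -85/2048
RBBBBBRBRBRBR: Left { -1; -1/2; -1/4; -1/8; -1/16; -3/64; -11/256; -43/1024 }, Right { -85/2048; -21/512; -5/128; -1/32; 0 } so simplest -171/4096
RBBBBBRBRBRBRB: Left { -1; -1/2; -1/4; -1/8; -1/16; -3/64; -11/256; -43/1024; -171/4096 }, Right { -85/2048; -21/512; -5/128; -1/32; 0 } so simplest -341/8192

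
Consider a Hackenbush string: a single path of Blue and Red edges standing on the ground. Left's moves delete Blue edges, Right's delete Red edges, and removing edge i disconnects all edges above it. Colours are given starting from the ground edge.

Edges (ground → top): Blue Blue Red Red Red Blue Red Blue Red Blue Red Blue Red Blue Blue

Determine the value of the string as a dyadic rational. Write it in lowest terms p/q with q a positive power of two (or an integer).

9559/8192

Build val(s[:k]) for k = 1..15, string s = Blue Blue Red Red Red Blue Red Blue Red Blue Red Blue Red Blue Blue.
step 1: add Blue to get B; options L={ 0 } R={ · } ⇒ 1
step 2: add Blue to get BB; options L={ 0,1 } R={ · } ⇒ 2
step 3: add Red to get BBR; options L={ 0,1 } R={ 2 } ⇒ 3/2
step 4: add Red to get BBRR; options L={ 0,1 } R={ 3/2,2 } ⇒ 5/4
step 5: add Red to get BBRRR; options L={ 0,1 } R={ 5/4,3/2,2 } ⇒ 9/8
step 6: add Blue to get BBRRRB; options L={ 0,1,9/8 } R={ 5/4,3/2,2 } ⇒ 19/16
step 7: add Red to get BBRRRBR; options L={ 0,1,9/8 } R={ 19/16,5/4,3/2,2 } ⇒ 37/32
step 8: add Blue to get BBRRRBRB; options L={ 0,1,9/8,37/32 } R={ 19/16,5/4,3/2,2 } ⇒ 75/64
step 9: add Red to get BBRRRBRBR; options L={ 0,1,9/8,37/32 } R={ 75/64,19/16,5/4,3/2,2 } ⇒ 149/128
step 10: add Blue to get BBRRRBRBRB; options L={ 0,1,9/8,37/32,149/128 } R={ 75/64,19/16,5/4,3/2,2 } ⇒ 299/256
step 11: add Red to get BBRRRBRBRBR; options L={ 0,1,9/8,37/32,149/128 } R={ 299/256,75/64,19/16,5/4,3/2,2 } ⇒ 597/512
step 12: add Blue to get BBRRRBRBRBRB; options L={ 0,1,9/8,37/32,149/128,597/512 } R={ 299/256,75/64,19/16,5/4,3/2,2 } ⇒ 1195/1024
step 13: add Red to get BBRRRBRBRBRBR; options L={ 0,1,9/8,37/32,149/128,597/512 } R={ 1195/1024,299/256,75/64,19/16,5/4,3/2,2 } ⇒ 2389/2048
step 14: add Blue to get BBRRRBRBRBRBRB; options L={ 0,1,9/8,37/32,149/128,597/512,2389/2048 } R={ 1195/1024,299/256,75/64,19/16,5/4,3/2,2 } ⇒ 4779/4096
step 15: add Blue to get BBRRRBRBRBRBRBB; options L={ 0,1,9/8,37/32,149/128,597/512,2389/2048,4779/4096 } R={ 1195/1024,299/256,75/64,19/16,5/4,3/2,2 } ⇒ 9559/8192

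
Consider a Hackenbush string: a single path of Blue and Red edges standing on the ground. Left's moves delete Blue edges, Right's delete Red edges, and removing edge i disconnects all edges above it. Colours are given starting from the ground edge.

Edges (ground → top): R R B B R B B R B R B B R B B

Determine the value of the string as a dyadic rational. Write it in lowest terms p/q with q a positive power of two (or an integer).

R: Left { none }, Right { 0 } — simplest -1
RR: Left { none }, Right { -1 0 } — simplest -2
RRB: Left { -2 }, Right { -1 0 } — simplest -3/2
RRBB: Left { -2 -3/2 }, Right { -1 0 } — simplest -5/4
RRBBR: Left { -2 -3/2 }, Right { -5/4 -1 0 } — simplest -11/8
RRBBRB: Left { -2 -3/2 -11/8 }, Right { -5/4 -1 0 } — simplest -21/16
RRBBRBB: Left { -2 -3/2 -11/8 -21/16 }, Right { -5/4 -1 0 } — simplest -41/32
RRBBRBBR: Left { -2 -3/2 -11/8 -21/16 }, Right { -41/32 -5/4 -1 0 } — simplest -83/64
RRBBRBBRB: Left { -2 -3/2 -11/8 -21/16 -83/64 }, Right { -41/32 -5/4 -1 0 } — simplest -165/128
RRBBRBBRBR: Left { -2 -3/2 -11/8 -21/16 -83/64 }, Right { -165/128 -41/32 -5/4 -1 0 } — simplest -331/256
RRBBRBBRBRB: Left { -2 -3/2 -11/8 -21/16 -83/64 -331/256 }, Right { -165/128 -41/32 -5/4 -1 0 } — simplest -661/512
RRBBRBBRBRBB: Left { -2 -3/2 -11/8 -21/16 -83/64 -331/256 -661/512 }, Right { -165/128 -41/32 -5/4 -1 0 } — simplest -1321/1024
RRBBRBBRBRBBR: Left { -2 -3/2 -11/8 -21/16 -83/64 -331/256 -661/512 }, Right { -1321/1024 -165/128 -41/32 -5/4 -1 0 } — simplest -2643/2048
RRBBRBBRBRBBRB: Left { -2 -3/2 -11/8 -21/16 -83/64 -331/256 -661/512 -2643/2048 }, Right { -1321/1024 -165/128 -41/32 -5/4 -1 0 } — simplest -5285/4096
RRBBRBBRBRBBRBB: Left { -2 -3/2 -11/8 -21/16 -83/64 -331/256 -661/512 -2643/2048 -5285/4096 }, Right { -1321/1024 -165/128 -41/32 -5/4 -1 0 } — simplest -10569/8192

-10569/8192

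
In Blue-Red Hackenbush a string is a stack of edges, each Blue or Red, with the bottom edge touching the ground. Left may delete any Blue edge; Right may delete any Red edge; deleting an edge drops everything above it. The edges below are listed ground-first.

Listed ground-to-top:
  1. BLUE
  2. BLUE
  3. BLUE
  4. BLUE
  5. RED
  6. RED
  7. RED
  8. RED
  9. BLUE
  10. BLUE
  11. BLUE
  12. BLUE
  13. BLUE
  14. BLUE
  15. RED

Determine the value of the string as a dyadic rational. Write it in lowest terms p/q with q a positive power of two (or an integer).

6397/2048

g(B) = { 0 | — } → 1
g(BB) = { 0 1 | — } → 2
g(BBB) = { 0 1 2 | — } → 3
g(BBBB) = { 0 1 2 3 | — } → 4
g(BBBBR) = { 0 1 2 3 | 4 } → 7/2
g(BBBBRR) = { 0 1 2 3 | 7/2 4 } → 13/4
g(BBBBRRR) = { 0 1 2 3 | 13/4 7/2 4 } → 25/8
g(BBBBRRRR) = { 0 1 2 3 | 25/8 13/4 7/2 4 } → 49/16
g(BBBBRRRRB) = { 0 1 2 3 49/16 | 25/8 13/4 7/2 4 } → 99/32
g(BBBBRRRRBB) = { 0 1 2 3 49/16 99/32 | 25/8 13/4 7/2 4 } → 199/64
g(BBBBRRRRBBB) = { 0 1 2 3 49/16 99/32 199/64 | 25/8 13/4 7/2 4 } → 399/128
g(BBBBRRRRBBBB) = { 0 1 2 3 49/16 99/32 199/64 399/128 | 25/8 13/4 7/2 4 } → 799/256
g(BBBBRRRRBBBBB) = { 0 1 2 3 49/16 99/32 199/64 399/128 799/256 | 25/8 13/4 7/2 4 } → 1599/512
g(BBBBRRRRBBBBBB) = { 0 1 2 3 49/16 99/32 199/64 399/128 799/256 1599/512 | 25/8 13/4 7/2 4 } → 3199/1024
g(BBBBRRRRBBBBBBR) = { 0 1 2 3 49/16 99/32 199/64 399/128 799/256 1599/512 | 3199/1024 25/8 13/4 7/2 4 } → 6397/2048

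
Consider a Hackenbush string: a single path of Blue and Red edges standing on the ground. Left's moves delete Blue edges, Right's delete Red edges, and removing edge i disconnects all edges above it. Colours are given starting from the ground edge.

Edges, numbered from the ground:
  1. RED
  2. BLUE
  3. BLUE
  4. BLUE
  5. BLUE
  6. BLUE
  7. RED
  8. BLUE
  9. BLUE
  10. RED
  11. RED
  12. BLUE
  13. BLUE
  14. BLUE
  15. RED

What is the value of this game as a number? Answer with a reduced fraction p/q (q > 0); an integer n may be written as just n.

-611/16384

Build G(s[:k]) for k = 1..15, string s = RED BLUE BLUE BLUE BLUE BLUE RED BLUE BLUE RED RED BLUE BLUE BLUE RED.
G(R) = { — | 0 } -> -1
G(RB) = { -1 | 0 } -> -1/2
G(RBB) = { -1 -1/2 | 0 } -> -1/4
G(RBBB) = { -1 -1/2 -1/4 | 0 } -> -1/8
G(RBBBB) = { -1 -1/2 -1/4 -1/8 | 0 } -> -1/16
G(RBBBBB) = { -1 -1/2 -1/4 -1/8 -1/16 | 0 } -> -1/32
G(RBBBBBR) = { -1 -1/2 -1/4 -1/8 -1/16 | -1/32 0 } -> -3/64
G(RBBBBBRB) = { -1 -1/2 -1/4 -1/8 -1/16 -3/64 | -1/32 0 } -> -5/128
G(RBBBBBRBB) = { -1 -1/2 -1/4 -1/8 -1/16 -3/64 -5/128 | -1/32 0 } -> -9/256
G(RBBBBBRBBR) = { -1 -1/2 -1/4 -1/8 -1/16 -3/64 -5/128 | -9/256 -1/32 0 } -> -19/512
G(RBBBBBRBBRR) = { -1 -1/2 -1/4 -1/8 -1/16 -3/64 -5/128 | -19/512 -9/256 -1/32 0 } -> -39/1024
G(RBBBBBRBBRRB) = { -1 -1/2 -1/4 -1/8 -1/16 -3/64 -5/128 -39/1024 | -19/512 -9/256 -1/32 0 } -> -77/2048
G(RBBBBBRBBRRBB) = { -1 -1/2 -1/4 -1/8 -1/16 -3/64 -5/128 -39/1024 -77/2048 | -19/512 -9/256 -1/32 0 } -> -153/4096
G(RBBBBBRBBRRBBB) = { -1 -1/2 -1/4 -1/8 -1/16 -3/64 -5/128 -39/1024 -77/2048 -153/4096 | -19/512 -9/256 -1/32 0 } -> -305/8192
G(RBBBBBRBBRRBBBR) = { -1 -1/2 -1/4 -1/8 -1/16 -3/64 -5/128 -39/1024 -77/2048 -153/4096 | -305/8192 -19/512 -9/256 -1/32 0 } -> -611/16384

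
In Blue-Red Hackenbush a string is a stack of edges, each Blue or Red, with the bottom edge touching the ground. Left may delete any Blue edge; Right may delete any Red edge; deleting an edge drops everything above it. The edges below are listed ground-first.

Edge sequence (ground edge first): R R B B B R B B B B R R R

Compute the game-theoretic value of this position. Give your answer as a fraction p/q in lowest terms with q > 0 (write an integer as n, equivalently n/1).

R: Left { (no moves) }, Right { 0 } gives simplest -1
RR: Left { (no moves) }, Right { -1; 0 } gives simplest -2
RRB: Left { -2 }, Right { -1; 0 } gives simplest -3/2
RRBB: Left { -2; -3/2 }, Right { -1; 0 } gives simplest -5/4
RRBBB: Left { -2; -3/2; -5/4 }, Right { -1; 0 } gives simplest -9/8
RRBBBR: Left { -2; -3/2; -5/4 }, Right { -9/8; -1; 0 } gives simplest -19/16
RRBBBRB: Left { -2; -3/2; -5/4; -19/16 }, Right { -9/8; -1; 0 } gives simplest -37/32
RRBBBRBB: Left { -2; -3/2; -5/4; -19/16; -37/32 }, Right { -9/8; -1; 0 } gives simplest -73/64
RRBBBRBBB: Left { -2; -3/2; -5/4; -19/16; -37/32; -73/64 }, Right { -9/8; -1; 0 } gives simplest -145/128
RRBBBRBBBB: Left { -2; -3/2; -5/4; -19/16; -37/32; -73/64; -145/128 }, Right { -9/8; -1; 0 } gives simplest -289/256
RRBBBRBBBBR: Left { -2; -3/2; -5/4; -19/16; -37/32; -73/64; -145/128 }, Right { -289/256; -9/8; -1; 0 } gives simplest -579/512
RRBBBRBBBBRR: Left { -2; -3/2; -5/4; -19/16; -37/32; -73/64; -145/128 }, Right { -579/512; -289/256; -9/8; -1; 0 } gives simplest -1159/1024
RRBBBRBBBBRRR: Left { -2; -3/2; -5/4; -19/16; -37/32; -73/64; -145/128 }, Right { -1159/1024; -579/512; -289/256; -9/8; -1; 0 } gives simplest -2319/2048

-2319/2048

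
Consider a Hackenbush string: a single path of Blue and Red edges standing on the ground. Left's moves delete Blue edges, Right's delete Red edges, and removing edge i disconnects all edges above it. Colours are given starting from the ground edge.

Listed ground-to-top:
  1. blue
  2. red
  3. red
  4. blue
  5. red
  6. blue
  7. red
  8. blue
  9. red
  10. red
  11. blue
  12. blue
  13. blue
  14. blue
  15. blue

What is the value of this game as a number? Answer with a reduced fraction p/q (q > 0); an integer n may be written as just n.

5439/16384

g(b) = { 0 | none } => 1
g(br) = { 0 | 1 } => 1/2
g(brr) = { 0 | 1/2, 1 } => 1/4
g(brrb) = { 0, 1/4 | 1/2, 1 } => 3/8
g(brrbr) = { 0, 1/4 | 3/8, 1/2, 1 } => 5/16
g(brrbrb) = { 0, 1/4, 5/16 | 3/8, 1/2, 1 } => 11/32
g(brrbrbr) = { 0, 1/4, 5/16 | 11/32, 3/8, 1/2, 1 } => 21/64
g(brrbrbrb) = { 0, 1/4, 5/16, 21/64 | 11/32, 3/8, 1/2, 1 } => 43/128
g(brrbrbrbr) = { 0, 1/4, 5/16, 21/64 | 43/128, 11/32, 3/8, 1/2, 1 } => 85/256
g(brrbrbrbrr) = { 0, 1/4, 5/16, 21/64 | 85/256, 43/128, 11/32, 3/8, 1/2, 1 } => 169/512
g(brrbrbrbrrb) = { 0, 1/4, 5/16, 21/64, 169/512 | 85/256, 43/128, 11/32, 3/8, 1/2, 1 } => 339/1024
g(brrbrbrbrrbb) = { 0, 1/4, 5/16, 21/64, 169/512, 339/1024 | 85/256, 43/128, 11/32, 3/8, 1/2, 1 } => 679/2048
g(brrbrbrbrrbbb) = { 0, 1/4, 5/16, 21/64, 169/512, 339/1024, 679/2048 | 85/256, 43/128, 11/32, 3/8, 1/2, 1 } => 1359/4096
g(brrbrbrbrrbbbb) = { 0, 1/4, 5/16, 21/64, 169/512, 339/1024, 679/2048, 1359/4096 | 85/256, 43/128, 11/32, 3/8, 1/2, 1 } => 2719/8192
g(brrbrbrbrrbbbbb) = { 0, 1/4, 5/16, 21/64, 169/512, 339/1024, 679/2048, 1359/4096, 2719/8192 | 85/256, 43/128, 11/32, 3/8, 1/2, 1 } => 5439/16384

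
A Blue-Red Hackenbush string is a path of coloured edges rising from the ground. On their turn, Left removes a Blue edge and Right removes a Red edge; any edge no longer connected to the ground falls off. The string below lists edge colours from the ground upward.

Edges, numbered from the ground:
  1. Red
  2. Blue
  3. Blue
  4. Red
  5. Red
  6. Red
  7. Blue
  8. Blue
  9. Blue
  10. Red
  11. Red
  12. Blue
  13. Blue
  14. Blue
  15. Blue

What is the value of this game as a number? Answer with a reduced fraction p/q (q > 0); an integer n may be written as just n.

-7265/16384

1 of 15 · R · max L −∞ · min R 0 = -1
2 of 15 · RB · max L -1 · min R 0 = -1/2
3 of 15 · RBB · max L -1/2 · min R 0 = -1/4
4 of 15 · RBBR · max L -1/2 · min R -1/4 = -3/8
5 of 15 · RBBRR · max L -1/2 · min R -3/8 = -7/16
6 of 15 · RBBRRR · max L -1/2 · min R -7/16 = -15/32
7 of 15 · RBBRRRB · max L -15/32 · min R -7/16 = -29/64
8 of 15 · RBBRRRBB · max L -29/64 · min R -7/16 = -57/128
9 of 15 · RBBRRRBBB · max L -57/128 · min R -7/16 = -113/256
10 of 15 · RBBRRRBBBR · max L -57/128 · min R -113/256 = -227/512
11 of 15 · RBBRRRBBBRR · max L -57/128 · min R -227/512 = -455/1024
12 of 15 · RBBRRRBBBRRB · max L -455/1024 · min R -227/512 = -909/2048
13 of 15 · RBBRRRBBBRRBB · max L -909/2048 · min R -227/512 = -1817/4096
14 of 15 · RBBRRRBBBRRBBB · max L -1817/4096 · min R -227/512 = -3633/8192
15 of 15 · RBBRRRBBBRRBBBB · max L -3633/8192 · min R -227/512 = -7265/16384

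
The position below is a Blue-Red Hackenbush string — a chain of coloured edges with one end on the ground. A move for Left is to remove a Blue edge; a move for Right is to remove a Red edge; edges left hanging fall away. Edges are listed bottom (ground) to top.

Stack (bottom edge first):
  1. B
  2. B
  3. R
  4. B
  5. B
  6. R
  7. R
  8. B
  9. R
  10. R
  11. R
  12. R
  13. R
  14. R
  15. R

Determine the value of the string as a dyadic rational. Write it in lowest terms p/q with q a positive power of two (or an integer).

14593/8192

G_1 [B]  L=[0]  R=[∅]  -> 1
G_2 [BB]  L=[0 1]  R=[∅]  -> 2
G_3 [BBR]  L=[0 1]  R=[2]  -> 3/2
G_4 [BBRB]  L=[0 1 3/2]  R=[2]  -> 7/4
G_5 [BBRBB]  L=[0 1 3/2 7/4]  R=[2]  -> 15/8
G_6 [BBRBBR]  L=[0 1 3/2 7/4]  R=[15/8 2]  -> 29/16
G_7 [BBRBBRR]  L=[0 1 3/2 7/4]  R=[29/16 15/8 2]  -> 57/32
G_8 [BBRBBRRB]  L=[0 1 3/2 7/4 57/32]  R=[29/16 15/8 2]  -> 115/64
G_9 [BBRBBRRBR]  L=[0 1 3/2 7/4 57/32]  R=[115/64 29/16 15/8 2]  -> 229/128
G_10 [BBRBBRRBRR]  L=[0 1 3/2 7/4 57/32]  R=[229/128 115/64 29/16 15/8 2]  -> 457/256
G_11 [BBRBBRRBRRR]  L=[0 1 3/2 7/4 57/32]  R=[457/256 229/128 115/64 29/16 15/8 2]  -> 913/512
G_12 [BBRBBRRBRRRR]  L=[0 1 3/2 7/4 57/32]  R=[913/512 457/256 229/128 115/64 29/16 15/8 2]  -> 1825/1024
G_13 [BBRBBRRBRRRRR]  L=[0 1 3/2 7/4 57/32]  R=[1825/1024 913/512 457/256 229/128 115/64 29/16 15/8 2]  -> 3649/2048
G_14 [BBRBBRRBRRRRRR]  L=[0 1 3/2 7/4 57/32]  R=[3649/2048 1825/1024 913/512 457/256 229/128 115/64 29/16 15/8 2]  -> 7297/4096
G_15 [BBRBBRRBRRRRRRR]  L=[0 1 3/2 7/4 57/32]  R=[7297/4096 3649/2048 1825/1024 913/512 457/256 229/128 115/64 29/16 15/8 2]  -> 14593/8192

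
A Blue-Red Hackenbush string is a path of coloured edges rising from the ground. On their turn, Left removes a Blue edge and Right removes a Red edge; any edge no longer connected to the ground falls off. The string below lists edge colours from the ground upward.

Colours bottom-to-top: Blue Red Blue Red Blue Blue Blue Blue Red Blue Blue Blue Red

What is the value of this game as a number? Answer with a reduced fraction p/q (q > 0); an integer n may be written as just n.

g_1 [B]  L=[0]  R=[]  ⇒ 1
g_2 [BR]  L=[0]  R=[1]  ⇒ 1/2
g_3 [BRB]  L=[0, 1/2]  R=[1]  ⇒ 3/4
g_4 [BRBR]  L=[0, 1/2]  R=[3/4, 1]  ⇒ 5/8
g_5 [BRBRB]  L=[0, 1/2, 5/8]  R=[3/4, 1]  ⇒ 11/16
g_6 [BRBRBB]  L=[0, 1/2, 5/8, 11/16]  R=[3/4, 1]  ⇒ 23/32
g_7 [BRBRBBB]  L=[0, 1/2, 5/8, 11/16, 23/32]  R=[3/4, 1]  ⇒ 47/64
g_8 [BRBRBBBB]  L=[0, 1/2, 5/8, 11/16, 23/32, 47/64]  R=[3/4, 1]  ⇒ 95/128
g_9 [BRBRBBBBR]  L=[0, 1/2, 5/8, 11/16, 23/32, 47/64]  R=[95/128, 3/4, 1]  ⇒ 189/256
g_10 [BRBRBBBBRB]  L=[0, 1/2, 5/8, 11/16, 23/32, 47/64, 189/256]  R=[95/128, 3/4, 1]  ⇒ 379/512
g_11 [BRBRBBBBRBB]  L=[0, 1/2, 5/8, 11/16, 23/32, 47/64, 189/256, 379/512]  R=[95/128, 3/4, 1]  ⇒ 759/1024
g_12 [BRBRBBBBRBBB]  L=[0, 1/2, 5/8, 11/16, 23/32, 47/64, 189/256, 379/512, 759/1024]  R=[95/128, 3/4, 1]  ⇒ 1519/2048
g_13 [BRBRBBBBRBBBR]  L=[0, 1/2, 5/8, 11/16, 23/32, 47/64, 189/256, 379/512, 759/1024]  R=[1519/2048, 95/128, 3/4, 1]  ⇒ 3037/4096

3037/4096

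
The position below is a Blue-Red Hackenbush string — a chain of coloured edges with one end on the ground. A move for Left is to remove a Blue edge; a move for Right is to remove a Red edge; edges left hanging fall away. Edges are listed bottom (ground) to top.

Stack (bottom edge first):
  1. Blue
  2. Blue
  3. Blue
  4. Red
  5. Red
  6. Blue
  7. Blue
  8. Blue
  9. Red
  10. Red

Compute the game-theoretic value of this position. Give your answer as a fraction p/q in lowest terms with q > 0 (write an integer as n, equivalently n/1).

v_1 [B]  L=[0]  R=[—]  => 1
v_2 [BB]  L=[0; 1]  R=[—]  => 2
v_3 [BBB]  L=[0; 1; 2]  R=[—]  => 3
v_4 [BBBR]  L=[0; 1; 2]  R=[3]  => 5/2
v_5 [BBBRR]  L=[0; 1; 2]  R=[5/2; 3]  => 9/4
v_6 [BBBRRB]  L=[0; 1; 2; 9/4]  R=[5/2; 3]  => 19/8
v_7 [BBBRRBB]  L=[0; 1; 2; 9/4; 19/8]  R=[5/2; 3]  => 39/16
v_8 [BBBRRBBB]  L=[0; 1; 2; 9/4; 19/8; 39/16]  R=[5/2; 3]  => 79/32
v_9 [BBBRRBBBR]  L=[0; 1; 2; 9/4; 19/8; 39/16]  R=[79/32; 5/2; 3]  => 157/64
v_10 [BBBRRBBBRR]  L=[0; 1; 2; 9/4; 19/8; 39/16]  R=[157/64; 79/32; 5/2; 3]  => 313/128

313/128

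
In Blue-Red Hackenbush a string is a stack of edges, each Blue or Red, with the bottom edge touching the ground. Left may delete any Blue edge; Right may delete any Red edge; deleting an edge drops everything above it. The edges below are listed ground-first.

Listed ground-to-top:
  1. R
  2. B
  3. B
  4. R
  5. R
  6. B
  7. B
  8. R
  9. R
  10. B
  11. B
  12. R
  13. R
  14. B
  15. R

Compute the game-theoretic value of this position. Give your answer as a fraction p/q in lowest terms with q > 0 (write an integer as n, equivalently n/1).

g_1 [R]  L=[none]  R=[0]  = -1
g_2 [RB]  L=[-1]  R=[0]  = -1/2
g_3 [RBB]  L=[-1,-1/2]  R=[0]  = -1/4
g_4 [RBBR]  L=[-1,-1/2]  R=[-1/4,0]  = -3/8
g_5 [RBBRR]  L=[-1,-1/2]  R=[-3/8,-1/4,0]  = -7/16
g_6 [RBBRRB]  L=[-1,-1/2,-7/16]  R=[-3/8,-1/4,0]  = -13/32
g_7 [RBBRRBB]  L=[-1,-1/2,-7/16,-13/32]  R=[-3/8,-1/4,0]  = -25/64
g_8 [RBBRRBBR]  L=[-1,-1/2,-7/16,-13/32]  R=[-25/64,-3/8,-1/4,0]  = -51/128
g_9 [RBBRRBBRR]  L=[-1,-1/2,-7/16,-13/32]  R=[-51/128,-25/64,-3/8,-1/4,0]  = -103/256
g_10 [RBBRRBBRRB]  L=[-1,-1/2,-7/16,-13/32,-103/256]  R=[-51/128,-25/64,-3/8,-1/4,0]  = -205/512
g_11 [RBBRRBBRRBB]  L=[-1,-1/2,-7/16,-13/32,-103/256,-205/512]  R=[-51/128,-25/64,-3/8,-1/4,0]  = -409/1024
g_12 [RBBRRBBRRBBR]  L=[-1,-1/2,-7/16,-13/32,-103/256,-205/512]  R=[-409/1024,-51/128,-25/64,-3/8,-1/4,0]  = -819/2048
g_13 [RBBRRBBRRBBRR]  L=[-1,-1/2,-7/16,-13/32,-103/256,-205/512]  R=[-819/2048,-409/1024,-51/128,-25/64,-3/8,-1/4,0]  = -1639/4096
g_14 [RBBRRBBRRBBRRB]  L=[-1,-1/2,-7/16,-13/32,-103/256,-205/512,-1639/4096]  R=[-819/2048,-409/1024,-51/128,-25/64,-3/8,-1/4,0]  = -3277/8192
g_15 [RBBRRBBRRBBRRBR]  L=[-1,-1/2,-7/16,-13/32,-103/256,-205/512,-1639/4096]  R=[-3277/8192,-819/2048,-409/1024,-51/128,-25/64,-3/8,-1/4,0]  = -6555/16384

-6555/16384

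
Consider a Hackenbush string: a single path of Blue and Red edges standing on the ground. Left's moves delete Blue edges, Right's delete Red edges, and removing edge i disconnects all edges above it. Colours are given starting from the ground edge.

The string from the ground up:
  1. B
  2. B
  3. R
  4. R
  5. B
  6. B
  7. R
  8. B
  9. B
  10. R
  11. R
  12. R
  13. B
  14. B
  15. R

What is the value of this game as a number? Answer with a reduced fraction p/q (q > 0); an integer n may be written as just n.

11661/8192

Build g(s[:k]) for k = 1..15, string s = B B R R B B R B B R R R B B R.
g(B) = { 0 | (no moves) } so 1
g(BB) = { 0; 1 | (no moves) } so 2
g(BBR) = { 0; 1 | 2 } so 3/2
g(BBRR) = { 0; 1 | 3/2; 2 } so 5/4
g(BBRRB) = { 0; 1; 5/4 | 3/2; 2 } so 11/8
g(BBRRBB) = { 0; 1; 5/4; 11/8 | 3/2; 2 } so 23/16
g(BBRRBBR) = { 0; 1; 5/4; 11/8 | 23/16; 3/2; 2 } so 45/32
g(BBRRBBRB) = { 0; 1; 5/4; 11/8; 45/32 | 23/16; 3/2; 2 } so 91/64
g(BBRRBBRBB) = { 0; 1; 5/4; 11/8; 45/32; 91/64 | 23/16; 3/2; 2 } so 183/128
g(BBRRBBRBBR) = { 0; 1; 5/4; 11/8; 45/32; 91/64 | 183/128; 23/16; 3/2; 2 } so 365/256
g(BBRRBBRBBRR) = { 0; 1; 5/4; 11/8; 45/32; 91/64 | 365/256; 183/128; 23/16; 3/2; 2 } so 729/512
g(BBRRBBRBBRRR) = { 0; 1; 5/4; 11/8; 45/32; 91/64 | 729/512; 365/256; 183/128; 23/16; 3/2; 2 } so 1457/1024
g(BBRRBBRBBRRRB) = { 0; 1; 5/4; 11/8; 45/32; 91/64; 1457/1024 | 729/512; 365/256; 183/128; 23/16; 3/2; 2 } so 2915/2048
g(BBRRBBRBBRRRBB) = { 0; 1; 5/4; 11/8; 45/32; 91/64; 1457/1024; 2915/2048 | 729/512; 365/256; 183/128; 23/16; 3/2; 2 } so 5831/4096
g(BBRRBBRBBRRRBBR) = { 0; 1; 5/4; 11/8; 45/32; 91/64; 1457/1024; 2915/2048 | 5831/4096; 729/512; 365/256; 183/128; 23/16; 3/2; 2 } so 11661/8192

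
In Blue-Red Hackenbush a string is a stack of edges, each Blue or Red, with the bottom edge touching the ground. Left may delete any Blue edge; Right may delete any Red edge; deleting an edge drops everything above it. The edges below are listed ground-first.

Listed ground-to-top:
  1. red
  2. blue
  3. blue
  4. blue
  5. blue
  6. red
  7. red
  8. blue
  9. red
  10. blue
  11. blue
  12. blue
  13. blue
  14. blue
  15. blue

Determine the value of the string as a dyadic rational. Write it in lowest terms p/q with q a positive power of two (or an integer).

-1665/16384

Prefix values for red blue blue blue blue red red blue red blue blue blue blue blue blue via {L|R} + simplicity:
r: Left { · }, Right { 0 } gives simplest -1
rb: Left { -1 }, Right { 0 } gives simplest -1/2
rbb: Left { -1; -1/2 }, Right { 0 } gives simplest -1/4
rbbb: Left { -1; -1/2; -1/4 }, Right { 0 } gives simplest -1/8
rbbbb: Left { -1; -1/2; -1/4; -1/8 }, Right { 0 } gives simplest -1/16
rbbbbr: Left { -1; -1/2; -1/4; -1/8 }, Right { -1/16; 0 } gives simplest -3/32
rbbbbrr: Left { -1; -1/2; -1/4; -1/8 }, Right { -3/32; -1/16; 0 } gives simplest -7/64
rbbbbrrb: Left { -1; -1/2; -1/4; -1/8; -7/64 }, Right { -3/32; -1/16; 0 } gives simplest -13/128
rbbbbrrbr: Left { -1; -1/2; -1/4; -1/8; -7/64 }, Right { -13/128; -3/32; -1/16; 0 } gives simplest -27/256
rbbbbrrbrb: Left { -1; -1/2; -1/4; -1/8; -7/64; -27/256 }, Right { -13/128; -3/32; -1/16; 0 } gives simplest -53/512
rbbbbrrbrbb: Left { -1; -1/2; -1/4; -1/8; -7/64; -27/256; -53/512 }, Right { -13/128; -3/32; -1/16; 0 } gives simplest -105/1024
rbbbbrrbrbbb: Left { -1; -1/2; -1/4; -1/8; -7/64; -27/256; -53/512; -105/1024 }, Right { -13/128; -3/32; -1/16; 0 } gives simplest -209/2048
rbbbbrrbrbbbb: Left { -1; -1/2; -1/4; -1/8; -7/64; -27/256; -53/512; -105/1024; -209/2048 }, Right { -13/128; -3/32; -1/16; 0 } gives simplest -417/4096
rbbbbrrbrbbbbb: Left { -1; -1/2; -1/4; -1/8; -7/64; -27/256; -53/512; -105/1024; -209/2048; -417/4096 }, Right { -13/128; -3/32; -1/16; 0 } gives simplest -833/8192
rbbbbrrbrbbbbbb: Left { -1; -1/2; -1/4; -1/8; -7/64; -27/256; -53/512; -105/1024; -209/2048; -417/4096; -833/8192 }, Right { -13/128; -3/32; -1/16; 0 } gives simplest -1665/16384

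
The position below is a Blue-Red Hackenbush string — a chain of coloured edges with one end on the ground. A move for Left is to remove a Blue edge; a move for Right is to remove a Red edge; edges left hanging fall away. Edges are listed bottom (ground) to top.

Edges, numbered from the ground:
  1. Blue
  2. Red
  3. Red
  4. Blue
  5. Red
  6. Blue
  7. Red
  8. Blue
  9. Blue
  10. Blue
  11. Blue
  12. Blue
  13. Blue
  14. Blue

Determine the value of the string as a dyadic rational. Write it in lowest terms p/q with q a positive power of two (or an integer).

value(B) = { 0 | ∅ } => 1
value(BR) = { 0 | 1 } => 1/2
value(BRR) = { 0 | 1/2; 1 } => 1/4
value(BRRB) = { 0; 1/4 | 1/2; 1 } => 3/8
value(BRRBR) = { 0; 1/4 | 3/8; 1/2; 1 } => 5/16
value(BRRBRB) = { 0; 1/4; 5/16 | 3/8; 1/2; 1 } => 11/32
value(BRRBRBR) = { 0; 1/4; 5/16 | 11/32; 3/8; 1/2; 1 } => 21/64
value(BRRBRBRB) = { 0; 1/4; 5/16; 21/64 | 11/32; 3/8; 1/2; 1 } => 43/128
value(BRRBRBRBB) = { 0; 1/4; 5/16; 21/64; 43/128 | 11/32; 3/8; 1/2; 1 } => 87/256
value(BRRBRBRBBB) = { 0; 1/4; 5/16; 21/64; 43/128; 87/256 | 11/32; 3/8; 1/2; 1 } => 175/512
value(BRRBRBRBBBB) = { 0; 1/4; 5/16; 21/64; 43/128; 87/256; 175/512 | 11/32; 3/8; 1/2; 1 } => 351/1024
value(BRRBRBRBBBBB) = { 0; 1/4; 5/16; 21/64; 43/128; 87/256; 175/512; 351/1024 | 11/32; 3/8; 1/2; 1 } => 703/2048
value(BRRBRBRBBBBBB) = { 0; 1/4; 5/16; 21/64; 43/128; 87/256; 175/512; 351/1024; 703/2048 | 11/32; 3/8; 1/2; 1 } => 1407/4096
value(BRRBRBRBBBBBBB) = { 0; 1/4; 5/16; 21/64; 43/128; 87/256; 175/512; 351/1024; 703/2048; 1407/4096 | 11/32; 3/8; 1/2; 1 } => 2815/8192

2815/8192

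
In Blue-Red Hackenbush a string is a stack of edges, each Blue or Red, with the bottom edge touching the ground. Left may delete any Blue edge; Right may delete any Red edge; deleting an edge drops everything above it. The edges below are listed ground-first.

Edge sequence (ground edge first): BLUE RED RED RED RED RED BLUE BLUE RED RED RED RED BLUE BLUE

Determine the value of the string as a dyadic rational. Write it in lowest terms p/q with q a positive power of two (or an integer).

v_1 [B]  L=[0]  R=[·]  = 1
v_2 [BR]  L=[0]  R=[1]  = 1/2
v_3 [BRR]  L=[0]  R=[1/2, 1]  = 1/4
v_4 [BRRR]  L=[0]  R=[1/4, 1/2, 1]  = 1/8
v_5 [BRRRR]  L=[0]  R=[1/8, 1/4, 1/2, 1]  = 1/16
v_6 [BRRRRR]  L=[0]  R=[1/16, 1/8, 1/4, 1/2, 1]  = 1/32
v_7 [BRRRRRB]  L=[0, 1/32]  R=[1/16, 1/8, 1/4, 1/2, 1]  = 3/64
v_8 [BRRRRRBB]  L=[0, 1/32, 3/64]  R=[1/16, 1/8, 1/4, 1/2, 1]  = 7/128
v_9 [BRRRRRBBR]  L=[0, 1/32, 3/64]  R=[7/128, 1/16, 1/8, 1/4, 1/2, 1]  = 13/256
v_10 [BRRRRRBBRR]  L=[0, 1/32, 3/64]  R=[13/256, 7/128, 1/16, 1/8, 1/4, 1/2, 1]  = 25/512
v_11 [BRRRRRBBRRR]  L=[0, 1/32, 3/64]  R=[25/512, 13/256, 7/128, 1/16, 1/8, 1/4, 1/2, 1]  = 49/1024
v_12 [BRRRRRBBRRRR]  L=[0, 1/32, 3/64]  R=[49/1024, 25/512, 13/256, 7/128, 1/16, 1/8, 1/4, 1/2, 1]  = 97/2048
v_13 [BRRRRRBBRRRRB]  L=[0, 1/32, 3/64, 97/2048]  R=[49/1024, 25/512, 13/256, 7/128, 1/16, 1/8, 1/4, 1/2, 1]  = 195/4096
v_14 [BRRRRRBBRRRRBB]  L=[0, 1/32, 3/64, 97/2048, 195/4096]  R=[49/1024, 25/512, 13/256, 7/128, 1/16, 1/8, 1/4, 1/2, 1]  = 391/8192

391/8192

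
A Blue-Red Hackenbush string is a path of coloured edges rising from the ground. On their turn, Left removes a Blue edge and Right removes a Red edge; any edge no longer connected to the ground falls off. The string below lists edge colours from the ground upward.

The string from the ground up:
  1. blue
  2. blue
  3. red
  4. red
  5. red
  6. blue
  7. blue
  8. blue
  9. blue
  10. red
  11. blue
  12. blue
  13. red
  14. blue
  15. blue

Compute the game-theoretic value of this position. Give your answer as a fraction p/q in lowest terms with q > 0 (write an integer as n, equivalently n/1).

10167/8192

Recurse on prefixes of the 15-edge string blue blue red red red blue blue blue blue red blue blue red blue blue:
step 1: add blue to get b; options L={ 0 } R={ · } gives 1
step 2: add blue to get bb; options L={ 0,1 } R={ · } gives 2
step 3: add red to get bbr; options L={ 0,1 } R={ 2 } gives 3/2
step 4: add red to get bbrr; options L={ 0,1 } R={ 3/2,2 } gives 5/4
step 5: add red to get bbrrr; options L={ 0,1 } R={ 5/4,3/2,2 } gives 9/8
step 6: add blue to get bbrrrb; options L={ 0,1,9/8 } R={ 5/4,3/2,2 } gives 19/16
step 7: add blue to get bbrrrbb; options L={ 0,1,9/8,19/16 } R={ 5/4,3/2,2 } gives 39/32
step 8: add blue to get bbrrrbbb; options L={ 0,1,9/8,19/16,39/32 } R={ 5/4,3/2,2 } gives 79/64
step 9: add blue to get bbrrrbbbb; options L={ 0,1,9/8,19/16,39/32,79/64 } R={ 5/4,3/2,2 } gives 159/128
step 10: add red to get bbrrrbbbbr; options L={ 0,1,9/8,19/16,39/32,79/64 } R={ 159/128,5/4,3/2,2 } gives 317/256
step 11: add blue to get bbrrrbbbbrb; options L={ 0,1,9/8,19/16,39/32,79/64,317/256 } R={ 159/128,5/4,3/2,2 } gives 635/512
step 12: add blue to get bbrrrbbbbrbb; options L={ 0,1,9/8,19/16,39/32,79/64,317/256,635/512 } R={ 159/128,5/4,3/2,2 } gives 1271/1024
step 13: add red to get bbrrrbbbbrbbr; options L={ 0,1,9/8,19/16,39/32,79/64,317/256,635/512 } R={ 1271/1024,159/128,5/4,3/2,2 } gives 2541/2048
step 14: add blue to get bbrrrbbbbrbbrb; options L={ 0,1,9/8,19/16,39/32,79/64,317/256,635/512,2541/2048 } R={ 1271/1024,159/128,5/4,3/2,2 } gives 5083/4096
step 15: add blue to get bbrrrbbbbrbbrbb; options L={ 0,1,9/8,19/16,39/32,79/64,317/256,635/512,2541/2048,5083/4096 } R={ 1271/1024,159/128,5/4,3/2,2 } gives 10167/8192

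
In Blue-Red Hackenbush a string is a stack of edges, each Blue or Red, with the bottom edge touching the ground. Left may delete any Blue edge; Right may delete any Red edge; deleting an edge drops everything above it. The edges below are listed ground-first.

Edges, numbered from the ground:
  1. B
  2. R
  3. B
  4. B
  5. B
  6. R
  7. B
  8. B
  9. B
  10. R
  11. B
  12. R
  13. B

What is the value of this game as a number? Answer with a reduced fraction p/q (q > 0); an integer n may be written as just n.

3819/4096

Prefix values for B R B B B R B B B R B R B via {L|R} + simplicity:
1 of 13 · B · max L 0 · min R +∞ => 1
2 of 13 · BR · max L 0 · min R 1 => 1/2
3 of 13 · BRB · max L 1/2 · min R 1 => 3/4
4 of 13 · BRBB · max L 3/4 · min R 1 => 7/8
5 of 13 · BRBBB · max L 7/8 · min R 1 => 15/16
6 of 13 · BRBBBR · max L 7/8 · min R 15/16 => 29/32
7 of 13 · BRBBBRB · max L 29/32 · min R 15/16 => 59/64
8 of 13 · BRBBBRBB · max L 59/64 · min R 15/16 => 119/128
9 of 13 · BRBBBRBBB · max L 119/128 · min R 15/16 => 239/256
10 of 13 · BRBBBRBBBR · max L 119/128 · min R 239/256 => 477/512
11 of 13 · BRBBBRBBBRB · max L 477/512 · min R 239/256 => 955/1024
12 of 13 · BRBBBRBBBRBR · max L 477/512 · min R 955/1024 => 1909/2048
13 of 13 · BRBBBRBBBRBRB · max L 1909/2048 · min R 955/1024 => 3819/4096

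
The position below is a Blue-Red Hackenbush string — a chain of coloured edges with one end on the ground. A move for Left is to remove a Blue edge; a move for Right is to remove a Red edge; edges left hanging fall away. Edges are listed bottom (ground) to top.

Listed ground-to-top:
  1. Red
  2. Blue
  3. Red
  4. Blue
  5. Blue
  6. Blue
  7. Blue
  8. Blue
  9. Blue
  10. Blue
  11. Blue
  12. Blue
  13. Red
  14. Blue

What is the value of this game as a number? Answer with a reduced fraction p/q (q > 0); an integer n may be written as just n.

-4101/8192

Recurse on prefixes of the 14-edge string Red Blue Red Blue Blue Blue Blue Blue Blue Blue Blue Blue Red Blue:
1 of 14 · R · max L −∞ · min R 0 ⇒ -1
2 of 14 · RB · max L -1 · min R 0 ⇒ -1/2
3 of 14 · RBR · max L -1 · min R -1/2 ⇒ -3/4
4 of 14 · RBRB · max L -3/4 · min R -1/2 ⇒ -5/8
5 of 14 · RBRBB · max L -5/8 · min R -1/2 ⇒ -9/16
6 of 14 · RBRBBB · max L -9/16 · min R -1/2 ⇒ -17/32
7 of 14 · RBRBBBB · max L -17/32 · min R -1/2 ⇒ -33/64
8 of 14 · RBRBBBBB · max L -33/64 · min R -1/2 ⇒ -65/128
9 of 14 · RBRBBBBBB · max L -65/128 · min R -1/2 ⇒ -129/256
10 of 14 · RBRBBBBBBB · max L -129/256 · min R -1/2 ⇒ -257/512
11 of 14 · RBRBBBBBBBB · max L -257/512 · min R -1/2 ⇒ -513/1024
12 of 14 · RBRBBBBBBBBB · max L -513/1024 · min R -1/2 ⇒ -1025/2048
13 of 14 · RBRBBBBBBBBBR · max L -513/1024 · min R -1025/2048 ⇒ -2051/4096
14 of 14 · RBRBBBBBBBBBRB · max L -2051/4096 · min R -1025/2048 ⇒ -4101/8192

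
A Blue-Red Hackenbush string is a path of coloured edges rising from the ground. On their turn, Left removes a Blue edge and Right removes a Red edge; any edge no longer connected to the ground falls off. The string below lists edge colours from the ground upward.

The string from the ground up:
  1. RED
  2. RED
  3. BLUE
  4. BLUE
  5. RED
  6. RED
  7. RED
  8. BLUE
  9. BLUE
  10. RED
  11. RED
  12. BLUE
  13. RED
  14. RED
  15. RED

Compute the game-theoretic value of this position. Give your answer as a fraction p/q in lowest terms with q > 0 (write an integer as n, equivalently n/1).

-11887/8192

Prefix values for RED RED BLUE BLUE RED RED RED BLUE BLUE RED RED BLUE RED RED RED via {L|R} + simplicity:
g_1 [R]  L=[·]  R=[0]  so -1
g_2 [RR]  L=[·]  R=[-1, 0]  so -2
g_3 [RRB]  L=[-2]  R=[-1, 0]  so -3/2
g_4 [RRBB]  L=[-2, -3/2]  R=[-1, 0]  so -5/4
g_5 [RRBBR]  L=[-2, -3/2]  R=[-5/4, -1, 0]  so -11/8
g_6 [RRBBRR]  L=[-2, -3/2]  R=[-11/8, -5/4, -1, 0]  so -23/16
g_7 [RRBBRRR]  L=[-2, -3/2]  R=[-23/16, -11/8, -5/4, -1, 0]  so -47/32
g_8 [RRBBRRRB]  L=[-2, -3/2, -47/32]  R=[-23/16, -11/8, -5/4, -1, 0]  so -93/64
g_9 [RRBBRRRBB]  L=[-2, -3/2, -47/32, -93/64]  R=[-23/16, -11/8, -5/4, -1, 0]  so -185/128
g_10 [RRBBRRRBBR]  L=[-2, -3/2, -47/32, -93/64]  R=[-185/128, -23/16, -11/8, -5/4, -1, 0]  so -371/256
g_11 [RRBBRRRBBRR]  L=[-2, -3/2, -47/32, -93/64]  R=[-371/256, -185/128, -23/16, -11/8, -5/4, -1, 0]  so -743/512
g_12 [RRBBRRRBBRRB]  L=[-2, -3/2, -47/32, -93/64, -743/512]  R=[-371/256, -185/128, -23/16, -11/8, -5/4, -1, 0]  so -1485/1024
g_13 [RRBBRRRBBRRBR]  L=[-2, -3/2, -47/32, -93/64, -743/512]  R=[-1485/1024, -371/256, -185/128, -23/16, -11/8, -5/4, -1, 0]  so -2971/2048
g_14 [RRBBRRRBBRRBRR]  L=[-2, -3/2, -47/32, -93/64, -743/512]  R=[-2971/2048, -1485/1024, -371/256, -185/128, -23/16, -11/8, -5/4, -1, 0]  so -5943/4096
g_15 [RRBBRRRBBRRBRRR]  L=[-2, -3/2, -47/32, -93/64, -743/512]  R=[-5943/4096, -2971/2048, -1485/1024, -371/256, -185/128, -23/16, -11/8, -5/4, -1, 0]  so -11887/8192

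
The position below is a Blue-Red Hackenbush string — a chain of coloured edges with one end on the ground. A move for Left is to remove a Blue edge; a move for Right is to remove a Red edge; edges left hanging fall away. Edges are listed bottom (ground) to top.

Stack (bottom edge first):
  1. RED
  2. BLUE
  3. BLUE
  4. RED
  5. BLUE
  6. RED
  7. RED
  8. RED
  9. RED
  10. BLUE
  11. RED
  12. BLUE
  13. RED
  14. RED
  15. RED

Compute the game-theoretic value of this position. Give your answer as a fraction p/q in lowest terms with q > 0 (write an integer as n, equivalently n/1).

-6063/16384

Build g(s[:k]) for k = 1..15, string s = RED BLUE BLUE RED BLUE RED RED RED RED BLUE RED BLUE RED RED RED.
g(R) = {  | 0 } → -1
g(RB) = { -1 | 0 } → -1/2
g(RBB) = { -1,-1/2 | 0 } → -1/4
g(RBBR) = { -1,-1/2 | -1/4,0 } → -3/8
g(RBBRB) = { -1,-1/2,-3/8 | -1/4,0 } → -5/16
g(RBBRBR) = { -1,-1/2,-3/8 | -5/16,-1/4,0 } → -11/32
g(RBBRBRR) = { -1,-1/2,-3/8 | -11/32,-5/16,-1/4,0 } → -23/64
g(RBBRBRRR) = { -1,-1/2,-3/8 | -23/64,-11/32,-5/16,-1/4,0 } → -47/128
g(RBBRBRRRR) = { -1,-1/2,-3/8 | -47/128,-23/64,-11/32,-5/16,-1/4,0 } → -95/256
g(RBBRBRRRRB) = { -1,-1/2,-3/8,-95/256 | -47/128,-23/64,-11/32,-5/16,-1/4,0 } → -189/512
g(RBBRBRRRRBR) = { -1,-1/2,-3/8,-95/256 | -189/512,-47/128,-23/64,-11/32,-5/16,-1/4,0 } → -379/1024
g(RBBRBRRRRBRB) = { -1,-1/2,-3/8,-95/256,-379/1024 | -189/512,-47/128,-23/64,-11/32,-5/16,-1/4,0 } → -757/2048
g(RBBRBRRRRBRBR) = { -1,-1/2,-3/8,-95/256,-379/1024 | -757/2048,-189/512,-47/128,-23/64,-11/32,-5/16,-1/4,0 } → -1515/4096
g(RBBRBRRRRBRBRR) = { -1,-1/2,-3/8,-95/256,-379/1024 | -1515/4096,-757/2048,-189/512,-47/128,-23/64,-11/32,-5/16,-1/4,0 } → -3031/8192
g(RBBRBRRRRBRBRRR) = { -1,-1/2,-3/8,-95/256,-379/1024 | -3031/8192,-1515/4096,-757/2048,-189/512,-47/128,-23/64,-11/32,-5/16,-1/4,0 } → -6063/16384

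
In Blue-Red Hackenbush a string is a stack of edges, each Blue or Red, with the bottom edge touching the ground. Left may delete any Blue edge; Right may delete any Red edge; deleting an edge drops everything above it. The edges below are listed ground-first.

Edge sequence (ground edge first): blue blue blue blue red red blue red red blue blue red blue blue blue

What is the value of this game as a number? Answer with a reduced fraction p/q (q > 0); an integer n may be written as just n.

6767/2048

val_1 [b]  L=[0]  R=[·]  => 1
val_2 [bb]  L=[0 1]  R=[·]  => 2
val_3 [bbb]  L=[0 1 2]  R=[·]  => 3
val_4 [bbbb]  L=[0 1 2 3]  R=[·]  => 4
val_5 [bbbbr]  L=[0 1 2 3]  R=[4]  => 7/2
val_6 [bbbbrr]  L=[0 1 2 3]  R=[7/2 4]  => 13/4
val_7 [bbbbrrb]  L=[0 1 2 3 13/4]  R=[7/2 4]  => 27/8
val_8 [bbbbrrbr]  L=[0 1 2 3 13/4]  R=[27/8 7/2 4]  => 53/16
val_9 [bbbbrrbrr]  L=[0 1 2 3 13/4]  R=[53/16 27/8 7/2 4]  => 105/32
val_10 [bbbbrrbrrb]  L=[0 1 2 3 13/4 105/32]  R=[53/16 27/8 7/2 4]  => 211/64
val_11 [bbbbrrbrrbb]  L=[0 1 2 3 13/4 105/32 211/64]  R=[53/16 27/8 7/2 4]  => 423/128
val_12 [bbbbrrbrrbbr]  L=[0 1 2 3 13/4 105/32 211/64]  R=[423/128 53/16 27/8 7/2 4]  => 845/256
val_13 [bbbbrrbrrbbrb]  L=[0 1 2 3 13/4 105/32 211/64 845/256]  R=[423/128 53/16 27/8 7/2 4]  => 1691/512
val_14 [bbbbrrbrrbbrbb]  L=[0 1 2 3 13/4 105/32 211/64 845/256 1691/512]  R=[423/128 53/16 27/8 7/2 4]  => 3383/1024
val_15 [bbbbrrbrrbbrbbb]  L=[0 1 2 3 13/4 105/32 211/64 845/256 1691/512 3383/1024]  R=[423/128 53/16 27/8 7/2 4]  => 6767/2048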